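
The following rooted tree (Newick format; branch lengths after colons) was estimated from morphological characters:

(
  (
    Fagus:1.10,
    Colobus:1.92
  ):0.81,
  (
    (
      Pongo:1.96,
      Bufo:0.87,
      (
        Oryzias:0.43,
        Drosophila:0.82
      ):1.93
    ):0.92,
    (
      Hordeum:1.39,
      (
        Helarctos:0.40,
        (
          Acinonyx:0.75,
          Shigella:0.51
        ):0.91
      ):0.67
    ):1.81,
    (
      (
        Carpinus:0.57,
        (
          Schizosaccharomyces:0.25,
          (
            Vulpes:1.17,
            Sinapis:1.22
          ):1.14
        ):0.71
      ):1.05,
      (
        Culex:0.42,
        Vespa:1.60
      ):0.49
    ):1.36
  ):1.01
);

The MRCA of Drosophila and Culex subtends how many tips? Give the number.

14

The MRCA of Drosophila and Culex is the node subtending ((Pongo,Bufo,(Oryzias,Drosophila)),(Hordeum,(Helarctos,(Acinonyx,Shigella))),((Carpinus,(Schizosaccharomyces,(Vulpes,Sinapis))),(Culex,Vespa))).
That clade contains 14 terminal taxa: Acinonyx, Bufo, Carpinus, Culex, Drosophila, Helarctos, Hordeum, Oryzias, Pongo, Schizosaccharomyces, Shigella, Sinapis, Vespa, Vulpes.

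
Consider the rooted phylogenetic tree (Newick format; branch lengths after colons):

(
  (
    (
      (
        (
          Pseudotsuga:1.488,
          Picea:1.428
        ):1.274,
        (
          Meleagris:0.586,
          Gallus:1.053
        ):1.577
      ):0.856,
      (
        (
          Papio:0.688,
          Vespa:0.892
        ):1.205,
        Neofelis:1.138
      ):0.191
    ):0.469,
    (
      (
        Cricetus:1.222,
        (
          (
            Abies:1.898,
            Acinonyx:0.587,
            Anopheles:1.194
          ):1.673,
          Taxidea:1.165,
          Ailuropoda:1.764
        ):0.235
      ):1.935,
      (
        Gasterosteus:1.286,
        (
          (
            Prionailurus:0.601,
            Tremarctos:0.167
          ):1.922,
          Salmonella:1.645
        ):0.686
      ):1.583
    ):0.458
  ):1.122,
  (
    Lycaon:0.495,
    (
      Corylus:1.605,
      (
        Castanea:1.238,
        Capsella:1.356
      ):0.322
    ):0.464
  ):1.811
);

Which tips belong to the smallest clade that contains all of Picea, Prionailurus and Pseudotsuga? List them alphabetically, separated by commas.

Tracing Picea: it sits inside (Pseudotsuga,Picea).
Tracing Prionailurus: it sits inside (Prionailurus,Tremarctos).
Tracing Pseudotsuga: it sits inside (Pseudotsuga,Picea).
The smallest clade enclosing all 3 is ((((Pseudotsuga,Picea),(Meleagris,Gallus)),((Papio,Vespa),Neofelis)),((Cricetus,((Abies,Acinonyx,Anopheles),Taxidea,Ailuropoda)),(Gasterosteus,((Prionailurus,Tremarctos),Salmonella)))); the answer is its 17 terminal taxa in alphabetical order.

Abies, Acinonyx, Ailuropoda, Anopheles, Cricetus, Gallus, Gasterosteus, Meleagris, Neofelis, Papio, Picea, Prionailurus, Pseudotsuga, Salmonella, Taxidea, Tremarctos, Vespa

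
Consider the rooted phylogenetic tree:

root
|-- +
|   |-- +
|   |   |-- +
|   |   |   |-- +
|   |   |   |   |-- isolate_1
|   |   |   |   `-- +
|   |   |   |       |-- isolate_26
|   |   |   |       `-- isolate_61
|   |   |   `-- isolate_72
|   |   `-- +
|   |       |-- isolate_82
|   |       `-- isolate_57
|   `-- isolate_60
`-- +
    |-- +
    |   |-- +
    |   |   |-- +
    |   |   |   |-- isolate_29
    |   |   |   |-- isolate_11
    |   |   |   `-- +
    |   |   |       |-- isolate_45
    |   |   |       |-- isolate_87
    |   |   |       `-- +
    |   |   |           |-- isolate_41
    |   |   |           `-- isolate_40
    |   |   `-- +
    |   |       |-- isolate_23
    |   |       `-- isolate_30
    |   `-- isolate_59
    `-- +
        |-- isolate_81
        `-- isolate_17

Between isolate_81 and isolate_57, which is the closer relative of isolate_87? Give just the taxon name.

The MRCA of isolate_87 and isolate_81 subtends ((((isolate_29,isolate_11,(isolate_45,isolate_87,(isolate_41,isolate_40))),(isolate_23,isolate_30)),isolate_59),(isolate_81,isolate_17)) (11 taxa).
The MRCA of isolate_87 and isolate_57 is the root, subtending the entire tree (18 taxa).
The first is nested inside the second, so isolate_87 shares a more recent common ancestor with isolate_81.

isolate_81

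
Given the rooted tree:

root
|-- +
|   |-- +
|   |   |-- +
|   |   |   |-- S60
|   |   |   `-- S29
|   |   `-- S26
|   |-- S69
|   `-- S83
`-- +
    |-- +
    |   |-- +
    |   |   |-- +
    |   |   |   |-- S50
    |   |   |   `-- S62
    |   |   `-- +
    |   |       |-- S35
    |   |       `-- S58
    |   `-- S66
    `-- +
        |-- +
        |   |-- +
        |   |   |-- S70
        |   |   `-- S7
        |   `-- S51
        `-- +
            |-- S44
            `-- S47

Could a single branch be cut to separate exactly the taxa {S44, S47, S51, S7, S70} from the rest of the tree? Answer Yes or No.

Yes

The most recent common ancestor of these taxa subtends (((S70,S7),S51),(S44,S47)).
That clade has exactly 5 tips — every listed taxon and nothing else — so the group is monophyletic.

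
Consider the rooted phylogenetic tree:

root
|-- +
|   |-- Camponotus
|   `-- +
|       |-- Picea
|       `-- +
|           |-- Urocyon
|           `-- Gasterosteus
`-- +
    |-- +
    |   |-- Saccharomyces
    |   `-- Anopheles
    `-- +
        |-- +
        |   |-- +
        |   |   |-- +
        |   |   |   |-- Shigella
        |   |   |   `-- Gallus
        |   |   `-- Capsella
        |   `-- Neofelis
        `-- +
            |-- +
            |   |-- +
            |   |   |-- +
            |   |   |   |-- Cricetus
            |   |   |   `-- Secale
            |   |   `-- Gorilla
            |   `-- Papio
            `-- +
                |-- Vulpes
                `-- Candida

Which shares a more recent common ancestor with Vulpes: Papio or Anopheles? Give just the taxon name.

Papio

The MRCA of Vulpes and Papio subtends ((((Cricetus,Secale),Gorilla),Papio),(Vulpes,Candida)) (6 taxa).
The MRCA of Vulpes and Anopheles subtends ((Saccharomyces,Anopheles),((((Shigella,Gallus),Capsella),Neofelis),((((Cricetus,Secale),Gorilla),Papio),(Vulpes,Candida)))) (12 taxa).
The first is nested inside the second, so Vulpes shares a more recent common ancestor with Papio.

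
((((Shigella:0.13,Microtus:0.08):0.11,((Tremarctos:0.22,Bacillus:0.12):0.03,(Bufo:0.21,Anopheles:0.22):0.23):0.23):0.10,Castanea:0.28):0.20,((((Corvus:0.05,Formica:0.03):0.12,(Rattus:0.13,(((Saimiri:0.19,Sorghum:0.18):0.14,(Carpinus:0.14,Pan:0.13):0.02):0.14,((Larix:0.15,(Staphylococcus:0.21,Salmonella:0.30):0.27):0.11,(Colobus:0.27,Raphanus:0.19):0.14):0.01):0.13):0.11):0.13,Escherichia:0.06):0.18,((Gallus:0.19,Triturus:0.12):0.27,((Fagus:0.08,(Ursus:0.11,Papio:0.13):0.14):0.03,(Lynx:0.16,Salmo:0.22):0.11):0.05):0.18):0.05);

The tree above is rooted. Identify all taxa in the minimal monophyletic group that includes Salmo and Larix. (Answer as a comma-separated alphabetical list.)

Carpinus, Colobus, Corvus, Escherichia, Fagus, Formica, Gallus, Larix, Lynx, Pan, Papio, Raphanus, Rattus, Saimiri, Salmo, Salmonella, Sorghum, Staphylococcus, Triturus, Ursus

Tracing Salmo: it sits inside (Lynx,Salmo).
Tracing Larix: it sits inside (Larix,(Staphylococcus,Salmonella)).
The smallest clade enclosing both is ((((Corvus,Formica),(Rattus,(((Saimiri,Sorghum),(Carpinus,Pan)),((Larix,(Staphylococcus,Salmonella)),(Colobus,Raphanus))))),Escherichia),((Gallus,Triturus),((Fagus,(Ursus,Papio)),(Lynx,Salmo)))); the answer is its 20 terminal taxa in alphabetical order.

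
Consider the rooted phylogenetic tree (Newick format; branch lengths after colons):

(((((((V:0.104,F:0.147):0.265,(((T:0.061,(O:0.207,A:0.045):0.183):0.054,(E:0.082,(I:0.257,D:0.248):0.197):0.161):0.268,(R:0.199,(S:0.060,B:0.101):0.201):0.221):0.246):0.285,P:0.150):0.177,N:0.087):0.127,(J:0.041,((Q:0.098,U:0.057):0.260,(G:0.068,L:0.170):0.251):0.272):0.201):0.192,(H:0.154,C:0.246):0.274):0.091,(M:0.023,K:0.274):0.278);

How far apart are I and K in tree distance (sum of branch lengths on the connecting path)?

2.553

The path runs I → … → MRCA → … → K; the MRCA is the root of the tree.
Branch lengths along that path: 0.257 + 0.197 + 0.161 + 0.268 + 0.246 + 0.285 + 0.177 + 0.127 + 0.192 + 0.091 + 0.278 + 0.274 = 2.553.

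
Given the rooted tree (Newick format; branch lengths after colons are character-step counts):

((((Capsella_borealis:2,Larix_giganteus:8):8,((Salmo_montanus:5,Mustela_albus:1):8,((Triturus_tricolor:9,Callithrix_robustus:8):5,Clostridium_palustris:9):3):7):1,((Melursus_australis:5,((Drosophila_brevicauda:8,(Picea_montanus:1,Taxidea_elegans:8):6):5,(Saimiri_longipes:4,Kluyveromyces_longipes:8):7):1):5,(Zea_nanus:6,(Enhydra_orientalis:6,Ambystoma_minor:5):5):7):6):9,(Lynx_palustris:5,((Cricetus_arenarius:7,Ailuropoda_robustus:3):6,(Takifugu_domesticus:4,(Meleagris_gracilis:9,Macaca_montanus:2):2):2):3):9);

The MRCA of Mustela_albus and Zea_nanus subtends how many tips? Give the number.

16

The MRCA of Mustela_albus and Zea_nanus is the node subtending (((Capsella_borealis,Larix_giganteus),((Salmo_montanus,Mustela_albus),((Triturus_tricolor,Callithrix_robustus),Clostridium_palustris))),((Melursus_australis,((Drosophila_brevicauda,(Picea_montanus,Taxidea_elegans)),(Saimiri_longipes,Kluyveromyces_longipes))),(Zea_nanus,(Enhydra_orientalis,Ambystoma_minor)))).
That clade contains 16 terminal taxa: Ambystoma_minor, Callithrix_robustus, Capsella_borealis, Clostridium_palustris, Drosophila_brevicauda, Enhydra_orientalis, Kluyveromyces_longipes, Larix_giganteus, Melursus_australis, Mustela_albus, Picea_montanus, Saimiri_longipes, Salmo_montanus, Taxidea_elegans, Triturus_tricolor, Zea_nanus.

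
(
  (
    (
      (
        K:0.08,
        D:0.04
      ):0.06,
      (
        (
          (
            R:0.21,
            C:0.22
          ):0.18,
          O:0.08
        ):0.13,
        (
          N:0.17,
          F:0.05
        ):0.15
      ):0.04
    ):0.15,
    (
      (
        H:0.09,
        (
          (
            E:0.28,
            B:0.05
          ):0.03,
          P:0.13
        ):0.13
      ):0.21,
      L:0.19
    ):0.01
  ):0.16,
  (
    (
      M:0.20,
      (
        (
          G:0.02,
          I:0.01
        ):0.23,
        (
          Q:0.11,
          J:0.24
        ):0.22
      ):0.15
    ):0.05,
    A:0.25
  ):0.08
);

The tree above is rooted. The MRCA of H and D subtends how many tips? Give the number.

The MRCA of H and D is the node subtending (((K,D),(((R,C),O),(N,F))),((H,((E,B),P)),L)).
That clade contains 12 terminal taxa: B, C, D, E, F, H, K, L, N, O, P, R.

12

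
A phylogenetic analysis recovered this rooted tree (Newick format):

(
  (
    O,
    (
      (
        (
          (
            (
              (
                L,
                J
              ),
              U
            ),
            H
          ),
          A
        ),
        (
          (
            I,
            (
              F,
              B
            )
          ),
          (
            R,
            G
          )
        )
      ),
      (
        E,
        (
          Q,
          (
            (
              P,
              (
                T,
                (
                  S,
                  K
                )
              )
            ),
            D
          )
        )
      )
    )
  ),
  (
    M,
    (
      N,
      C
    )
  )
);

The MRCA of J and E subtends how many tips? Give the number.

17

The MRCA of J and E is the node subtending ((((((L,J),U),H),A),((I,(F,B)),(R,G))),(E,(Q,((P,(T,(S,K))),D)))).
That clade contains 17 terminal taxa: A, B, D, E, F, G, H, I, J, K, L, P, Q, R, S, T, U.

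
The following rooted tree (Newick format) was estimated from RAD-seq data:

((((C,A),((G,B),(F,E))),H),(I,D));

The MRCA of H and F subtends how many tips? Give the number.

The MRCA of H and F is the node subtending (((C,A),((G,B),(F,E))),H).
That clade contains 7 terminal taxa: A, B, C, E, F, G, H.

7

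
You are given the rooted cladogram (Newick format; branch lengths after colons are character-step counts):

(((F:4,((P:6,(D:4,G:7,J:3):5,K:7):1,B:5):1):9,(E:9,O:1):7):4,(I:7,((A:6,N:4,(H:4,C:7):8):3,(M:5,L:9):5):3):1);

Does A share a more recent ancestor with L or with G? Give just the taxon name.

The MRCA of A and L subtends ((A,N,(H,C)),(M,L)) (6 taxa).
The MRCA of A and G is the root, subtending the entire tree (16 taxa).
The first is nested inside the second, so A shares a more recent common ancestor with L.

L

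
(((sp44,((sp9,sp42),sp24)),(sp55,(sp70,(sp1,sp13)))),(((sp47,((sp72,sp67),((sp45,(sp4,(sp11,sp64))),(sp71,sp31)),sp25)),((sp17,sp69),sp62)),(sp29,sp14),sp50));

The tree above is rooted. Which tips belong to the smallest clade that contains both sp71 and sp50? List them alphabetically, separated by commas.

Tracing sp71: it sits inside (sp71,sp31).
Tracing sp50: it sits inside (((sp47,((sp72,sp67),((sp45,(sp4,(sp11,sp64))),(sp71,sp31)),sp25)),((sp17,sp69),sp62)),(sp29,sp14),sp50).
The smallest clade enclosing both is (((sp47,((sp72,sp67),((sp45,(sp4,(sp11,sp64))),(sp71,sp31)),sp25)),((sp17,sp69),sp62)),(sp29,sp14),sp50); the answer is its 16 terminal taxa in alphabetical order.

sp11, sp14, sp17, sp25, sp29, sp31, sp4, sp45, sp47, sp50, sp62, sp64, sp67, sp69, sp71, sp72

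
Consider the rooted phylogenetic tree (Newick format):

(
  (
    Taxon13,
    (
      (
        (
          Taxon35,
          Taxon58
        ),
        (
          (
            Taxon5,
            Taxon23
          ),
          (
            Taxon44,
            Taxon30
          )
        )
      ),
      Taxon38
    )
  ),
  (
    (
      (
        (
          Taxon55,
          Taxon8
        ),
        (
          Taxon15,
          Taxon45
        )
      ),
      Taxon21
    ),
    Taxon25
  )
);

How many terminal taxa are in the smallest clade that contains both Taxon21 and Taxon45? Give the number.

5

The MRCA of Taxon21 and Taxon45 is the node subtending (((Taxon55,Taxon8),(Taxon15,Taxon45)),Taxon21).
That clade contains 5 terminal taxa: Taxon15, Taxon21, Taxon45, Taxon55, Taxon8.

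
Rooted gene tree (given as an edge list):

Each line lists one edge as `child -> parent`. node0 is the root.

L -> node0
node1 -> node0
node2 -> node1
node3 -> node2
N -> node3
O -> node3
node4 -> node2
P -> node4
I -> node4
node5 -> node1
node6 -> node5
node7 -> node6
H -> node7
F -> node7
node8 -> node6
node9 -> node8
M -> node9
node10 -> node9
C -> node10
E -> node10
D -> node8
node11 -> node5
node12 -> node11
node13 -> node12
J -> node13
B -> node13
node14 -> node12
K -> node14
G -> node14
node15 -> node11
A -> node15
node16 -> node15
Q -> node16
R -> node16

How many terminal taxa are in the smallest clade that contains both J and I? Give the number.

17

The MRCA of J and I is the node subtending (((N,O),(P,I)),(((H,F),((M,(C,E)),D)),(((J,B),(K,G)),(A,(Q,R))))).
That clade contains 17 terminal taxa: A, B, C, D, E, F, G, H, I, J, K, M, N, O, P, Q, R.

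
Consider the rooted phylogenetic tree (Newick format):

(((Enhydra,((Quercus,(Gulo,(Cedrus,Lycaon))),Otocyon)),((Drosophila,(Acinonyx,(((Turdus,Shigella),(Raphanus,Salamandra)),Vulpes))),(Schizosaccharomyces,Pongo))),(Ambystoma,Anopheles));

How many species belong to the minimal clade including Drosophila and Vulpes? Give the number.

The MRCA of Drosophila and Vulpes is the node subtending (Drosophila,(Acinonyx,(((Turdus,Shigella),(Raphanus,Salamandra)),Vulpes))).
That clade contains 7 terminal taxa: Acinonyx, Drosophila, Raphanus, Salamandra, Shigella, Turdus, Vulpes.

7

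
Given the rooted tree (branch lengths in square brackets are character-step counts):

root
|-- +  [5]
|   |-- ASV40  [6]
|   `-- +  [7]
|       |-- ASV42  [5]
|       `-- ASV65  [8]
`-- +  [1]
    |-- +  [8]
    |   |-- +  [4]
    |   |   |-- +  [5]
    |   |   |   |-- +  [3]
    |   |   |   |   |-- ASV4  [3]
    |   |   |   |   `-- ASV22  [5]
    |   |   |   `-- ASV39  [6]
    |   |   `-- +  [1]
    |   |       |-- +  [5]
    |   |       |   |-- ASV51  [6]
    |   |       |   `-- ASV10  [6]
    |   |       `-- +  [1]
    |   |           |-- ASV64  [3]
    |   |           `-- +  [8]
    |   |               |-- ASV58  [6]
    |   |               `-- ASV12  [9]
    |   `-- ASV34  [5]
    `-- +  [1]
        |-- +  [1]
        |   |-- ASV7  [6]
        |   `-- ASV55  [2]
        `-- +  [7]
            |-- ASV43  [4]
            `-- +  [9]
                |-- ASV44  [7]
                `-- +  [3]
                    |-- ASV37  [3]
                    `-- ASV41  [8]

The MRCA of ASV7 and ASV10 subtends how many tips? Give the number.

15

The MRCA of ASV7 and ASV10 is the node subtending (((((ASV4,ASV22),ASV39),((ASV51,ASV10),(ASV64,(ASV58,ASV12)))),ASV34),((ASV7,ASV55),(ASV43,(ASV44,(ASV37,ASV41))))).
That clade contains 15 terminal taxa: ASV10, ASV12, ASV22, ASV34, ASV37, ASV39, ASV4, ASV41, ASV43, ASV44, ASV51, ASV55, ASV58, ASV64, ASV7.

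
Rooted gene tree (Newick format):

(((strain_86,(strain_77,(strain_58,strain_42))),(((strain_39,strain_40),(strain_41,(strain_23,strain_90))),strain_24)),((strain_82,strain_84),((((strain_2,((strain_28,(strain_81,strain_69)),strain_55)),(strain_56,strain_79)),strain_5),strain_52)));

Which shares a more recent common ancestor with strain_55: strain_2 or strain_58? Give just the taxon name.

strain_2

The MRCA of strain_55 and strain_2 subtends (strain_2,((strain_28,(strain_81,strain_69)),strain_55)) (5 taxa).
The MRCA of strain_55 and strain_58 is the root, subtending the entire tree (21 taxa).
The first is nested inside the second, so strain_55 shares a more recent common ancestor with strain_2.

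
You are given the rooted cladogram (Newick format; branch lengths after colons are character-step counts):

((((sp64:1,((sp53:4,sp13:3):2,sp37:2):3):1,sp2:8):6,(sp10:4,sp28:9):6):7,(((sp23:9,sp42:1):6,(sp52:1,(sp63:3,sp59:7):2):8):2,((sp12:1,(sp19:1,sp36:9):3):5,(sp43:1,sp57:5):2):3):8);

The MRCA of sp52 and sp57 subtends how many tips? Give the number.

The MRCA of sp52 and sp57 is the node subtending (((sp23,sp42),(sp52,(sp63,sp59))),((sp12,(sp19,sp36)),(sp43,sp57))).
That clade contains 10 terminal taxa: sp12, sp19, sp23, sp36, sp42, sp43, sp52, sp57, sp59, sp63.

10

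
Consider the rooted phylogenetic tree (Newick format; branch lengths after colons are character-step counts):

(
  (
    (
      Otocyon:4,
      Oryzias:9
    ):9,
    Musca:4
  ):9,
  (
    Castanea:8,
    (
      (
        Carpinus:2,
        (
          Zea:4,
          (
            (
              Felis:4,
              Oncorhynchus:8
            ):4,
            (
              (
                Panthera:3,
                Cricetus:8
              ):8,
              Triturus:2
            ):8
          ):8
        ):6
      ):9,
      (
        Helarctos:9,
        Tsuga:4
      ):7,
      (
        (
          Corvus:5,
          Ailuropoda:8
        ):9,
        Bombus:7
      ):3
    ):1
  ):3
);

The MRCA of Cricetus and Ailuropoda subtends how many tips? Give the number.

The MRCA of Cricetus and Ailuropoda is the node subtending ((Carpinus,(Zea,((Felis,Oncorhynchus),((Panthera,Cricetus),Triturus)))),(Helarctos,Tsuga),((Corvus,Ailuropoda),Bombus)).
That clade contains 12 terminal taxa: Ailuropoda, Bombus, Carpinus, Corvus, Cricetus, Felis, Helarctos, Oncorhynchus, Panthera, Triturus, Tsuga, Zea.

12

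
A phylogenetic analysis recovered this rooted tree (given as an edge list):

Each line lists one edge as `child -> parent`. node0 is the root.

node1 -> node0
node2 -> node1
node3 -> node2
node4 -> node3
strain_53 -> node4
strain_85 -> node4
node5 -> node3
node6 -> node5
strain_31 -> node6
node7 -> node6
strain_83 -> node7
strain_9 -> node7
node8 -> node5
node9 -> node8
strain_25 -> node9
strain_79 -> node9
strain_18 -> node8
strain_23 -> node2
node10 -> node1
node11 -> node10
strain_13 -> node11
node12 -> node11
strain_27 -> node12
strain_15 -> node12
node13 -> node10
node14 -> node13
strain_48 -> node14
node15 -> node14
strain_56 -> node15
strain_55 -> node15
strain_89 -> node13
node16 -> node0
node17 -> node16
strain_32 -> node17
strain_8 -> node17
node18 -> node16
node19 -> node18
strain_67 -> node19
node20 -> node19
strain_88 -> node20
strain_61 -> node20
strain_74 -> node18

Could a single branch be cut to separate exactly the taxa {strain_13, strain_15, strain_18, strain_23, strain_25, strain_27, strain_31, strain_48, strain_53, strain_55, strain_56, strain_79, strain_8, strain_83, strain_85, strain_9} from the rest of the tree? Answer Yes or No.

No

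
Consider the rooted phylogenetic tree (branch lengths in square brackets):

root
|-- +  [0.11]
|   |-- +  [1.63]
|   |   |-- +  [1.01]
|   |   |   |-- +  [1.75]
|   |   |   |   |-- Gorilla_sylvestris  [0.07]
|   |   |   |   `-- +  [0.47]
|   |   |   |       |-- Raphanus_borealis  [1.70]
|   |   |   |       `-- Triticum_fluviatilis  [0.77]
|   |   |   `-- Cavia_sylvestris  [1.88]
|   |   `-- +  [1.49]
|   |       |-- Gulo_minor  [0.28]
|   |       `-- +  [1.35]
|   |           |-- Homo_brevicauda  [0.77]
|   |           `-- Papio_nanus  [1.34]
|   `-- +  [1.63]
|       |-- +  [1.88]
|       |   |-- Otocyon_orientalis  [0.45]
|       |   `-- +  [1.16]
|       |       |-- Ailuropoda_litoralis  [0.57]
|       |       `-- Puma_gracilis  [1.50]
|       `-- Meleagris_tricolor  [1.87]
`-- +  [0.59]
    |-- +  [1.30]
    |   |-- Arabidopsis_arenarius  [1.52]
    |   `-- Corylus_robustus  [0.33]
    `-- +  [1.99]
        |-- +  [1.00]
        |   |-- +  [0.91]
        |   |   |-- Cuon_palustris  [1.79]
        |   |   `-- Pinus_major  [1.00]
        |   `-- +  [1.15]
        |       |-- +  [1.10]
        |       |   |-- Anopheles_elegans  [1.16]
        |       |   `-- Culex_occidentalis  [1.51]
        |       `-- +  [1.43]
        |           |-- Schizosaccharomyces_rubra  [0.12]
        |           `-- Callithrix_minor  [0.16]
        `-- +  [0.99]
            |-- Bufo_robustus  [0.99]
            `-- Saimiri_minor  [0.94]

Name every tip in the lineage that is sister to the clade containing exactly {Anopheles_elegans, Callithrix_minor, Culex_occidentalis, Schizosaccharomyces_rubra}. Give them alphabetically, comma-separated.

The clade containing exactly {Anopheles_elegans, Callithrix_minor, Culex_occidentalis, Schizosaccharomyces_rubra} attaches to the tree at the node subtending ((Cuon_palustris,Pinus_major),((Anopheles_elegans,Culex_occidentalis),(Schizosaccharomyces_rubra,Callithrix_minor))).
The other lineage descending from that same node — the sister group — is (Cuon_palustris,Pinus_major); its 2 tips in alphabetical order are the answer.

Cuon_palustris, Pinus_major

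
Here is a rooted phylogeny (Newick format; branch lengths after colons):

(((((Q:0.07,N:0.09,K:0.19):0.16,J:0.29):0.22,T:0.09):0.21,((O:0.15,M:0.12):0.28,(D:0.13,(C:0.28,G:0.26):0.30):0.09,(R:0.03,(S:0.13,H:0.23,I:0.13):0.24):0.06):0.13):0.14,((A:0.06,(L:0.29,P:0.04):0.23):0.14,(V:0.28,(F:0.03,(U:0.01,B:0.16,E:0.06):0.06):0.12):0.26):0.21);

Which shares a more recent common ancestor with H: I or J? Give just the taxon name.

I

The MRCA of H and I subtends (S,H,I) (3 taxa).
The MRCA of H and J subtends ((((Q,N,K),J),T),((O,M),(D,(C,G)),(R,(S,H,I)))) (14 taxa).
The first is nested inside the second, so H shares a more recent common ancestor with I.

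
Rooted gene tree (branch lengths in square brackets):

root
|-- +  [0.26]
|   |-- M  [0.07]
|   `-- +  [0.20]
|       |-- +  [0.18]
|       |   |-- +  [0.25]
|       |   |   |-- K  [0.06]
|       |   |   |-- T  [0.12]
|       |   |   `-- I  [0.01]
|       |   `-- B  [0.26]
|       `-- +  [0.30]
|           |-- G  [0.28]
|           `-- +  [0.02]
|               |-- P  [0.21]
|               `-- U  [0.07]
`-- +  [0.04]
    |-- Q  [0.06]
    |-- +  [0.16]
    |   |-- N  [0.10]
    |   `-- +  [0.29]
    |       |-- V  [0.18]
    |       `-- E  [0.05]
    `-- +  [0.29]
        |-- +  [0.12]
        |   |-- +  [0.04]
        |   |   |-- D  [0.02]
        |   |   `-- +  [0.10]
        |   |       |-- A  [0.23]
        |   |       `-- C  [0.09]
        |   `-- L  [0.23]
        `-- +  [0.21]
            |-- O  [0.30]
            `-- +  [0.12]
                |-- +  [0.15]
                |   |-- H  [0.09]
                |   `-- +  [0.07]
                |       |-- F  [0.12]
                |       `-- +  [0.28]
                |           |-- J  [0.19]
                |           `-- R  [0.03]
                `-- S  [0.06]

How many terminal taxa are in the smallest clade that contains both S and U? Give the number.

The MRCA of S and U is the root, so the clade is the entire tree.
That clade contains 22 terminal taxa: A, B, C, D, E, F, G, H, I, J, K, L, M, N, O, P, Q, R, S, T, U, V.

22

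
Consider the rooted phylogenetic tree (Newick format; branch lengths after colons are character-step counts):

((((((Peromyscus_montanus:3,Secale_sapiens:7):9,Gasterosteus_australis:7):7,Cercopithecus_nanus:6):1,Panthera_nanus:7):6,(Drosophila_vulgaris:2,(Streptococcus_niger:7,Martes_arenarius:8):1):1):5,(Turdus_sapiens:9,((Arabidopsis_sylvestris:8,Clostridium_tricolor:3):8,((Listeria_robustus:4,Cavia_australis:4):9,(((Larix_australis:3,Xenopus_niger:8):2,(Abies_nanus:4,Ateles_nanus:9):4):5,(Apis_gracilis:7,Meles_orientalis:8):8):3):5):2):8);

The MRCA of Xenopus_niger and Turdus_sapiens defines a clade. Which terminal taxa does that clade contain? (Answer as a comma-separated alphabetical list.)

Tracing Xenopus_niger: it sits inside (Larix_australis,Xenopus_niger).
Tracing Turdus_sapiens: it sits inside (Turdus_sapiens,((Arabidopsis_sylvestris,Clostridium_tricolor),((Listeria_robustus,Cavia_australis),(((Larix_australis,Xenopus_niger),(Abies_nanus,Ateles_nanus)),(Apis_gracilis,Meles_orientalis))))).
The smallest clade enclosing both is (Turdus_sapiens,((Arabidopsis_sylvestris,Clostridium_tricolor),((Listeria_robustus,Cavia_australis),(((Larix_australis,Xenopus_niger),(Abies_nanus,Ateles_nanus)),(Apis_gracilis,Meles_orientalis))))); the answer is its 11 terminal taxa in alphabetical order.

Abies_nanus, Apis_gracilis, Arabidopsis_sylvestris, Ateles_nanus, Cavia_australis, Clostridium_tricolor, Larix_australis, Listeria_robustus, Meles_orientalis, Turdus_sapiens, Xenopus_niger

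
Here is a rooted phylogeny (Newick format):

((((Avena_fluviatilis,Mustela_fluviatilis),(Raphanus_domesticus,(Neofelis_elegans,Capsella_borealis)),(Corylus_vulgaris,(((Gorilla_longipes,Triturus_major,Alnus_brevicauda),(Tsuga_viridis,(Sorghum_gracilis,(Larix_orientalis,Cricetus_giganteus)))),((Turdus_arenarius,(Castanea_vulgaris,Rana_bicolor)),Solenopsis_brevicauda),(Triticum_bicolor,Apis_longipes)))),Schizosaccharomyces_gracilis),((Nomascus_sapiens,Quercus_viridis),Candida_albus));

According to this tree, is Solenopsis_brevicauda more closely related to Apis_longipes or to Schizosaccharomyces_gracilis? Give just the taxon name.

Apis_longipes

The MRCA of Solenopsis_brevicauda and Apis_longipes subtends (((Gorilla_longipes,Triturus_major,Alnus_brevicauda),(Tsuga_viridis,(Sorghum_gracilis,(Larix_orientalis,Cricetus_giganteus)))),((Turdus_arenarius,(Castanea_vulgaris,Rana_bicolor)),Solenopsis_brevicauda),(Triticum_bicolor,Apis_longipes)) (13 taxa).
The MRCA of Solenopsis_brevicauda and Schizosaccharomyces_gracilis subtends (((Avena_fluviatilis,Mustela_fluviatilis),(Raphanus_domesticus,(Neofelis_elegans,Capsella_borealis)),(Corylus_vulgaris,(((Gorilla_longipes,Triturus_major,Alnus_brevicauda),(Tsuga_viridis,(Sorghum_gracilis,(Larix_orientalis,Cricetus_giganteus)))),((Turdus_arenarius,(Castanea_vulgaris,Rana_bicolor)),Solenopsis_brevicauda),(Triticum_bicolor,Apis_longipes)))),Schizosaccharomyces_gracilis) (20 taxa).
The first is nested inside the second, so Solenopsis_brevicauda shares a more recent common ancestor with Apis_longipes.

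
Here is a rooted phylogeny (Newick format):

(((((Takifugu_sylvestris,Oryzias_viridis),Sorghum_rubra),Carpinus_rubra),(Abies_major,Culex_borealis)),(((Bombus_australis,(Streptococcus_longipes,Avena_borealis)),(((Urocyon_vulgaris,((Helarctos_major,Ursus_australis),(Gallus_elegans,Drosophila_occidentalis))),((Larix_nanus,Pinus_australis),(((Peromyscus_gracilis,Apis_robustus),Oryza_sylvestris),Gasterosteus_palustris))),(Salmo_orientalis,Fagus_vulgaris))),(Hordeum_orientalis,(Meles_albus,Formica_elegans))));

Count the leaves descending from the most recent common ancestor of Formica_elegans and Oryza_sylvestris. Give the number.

19

The MRCA of Formica_elegans and Oryza_sylvestris is the node subtending (((Bombus_australis,(Streptococcus_longipes,Avena_borealis)),(((Urocyon_vulgaris,((Helarctos_major,Ursus_australis),(Gallus_elegans,Drosophila_occidentalis))),((Larix_nanus,Pinus_australis),(((Peromyscus_gracilis,Apis_robustus),Oryza_sylvestris),Gasterosteus_palustris))),(Salmo_orientalis,Fagus_vulgaris))),(Hordeum_orientalis,(Meles_albus,Formica_elegans))).
That clade contains 19 terminal taxa: Apis_robustus, Avena_borealis, Bombus_australis, Drosophila_occidentalis, Fagus_vulgaris, Formica_elegans, Gallus_elegans, Gasterosteus_palustris, Helarctos_major, Hordeum_orientalis, Larix_nanus, Meles_albus, Oryza_sylvestris, Peromyscus_gracilis, Pinus_australis, Salmo_orientalis, Streptococcus_longipes, Urocyon_vulgaris, Ursus_australis.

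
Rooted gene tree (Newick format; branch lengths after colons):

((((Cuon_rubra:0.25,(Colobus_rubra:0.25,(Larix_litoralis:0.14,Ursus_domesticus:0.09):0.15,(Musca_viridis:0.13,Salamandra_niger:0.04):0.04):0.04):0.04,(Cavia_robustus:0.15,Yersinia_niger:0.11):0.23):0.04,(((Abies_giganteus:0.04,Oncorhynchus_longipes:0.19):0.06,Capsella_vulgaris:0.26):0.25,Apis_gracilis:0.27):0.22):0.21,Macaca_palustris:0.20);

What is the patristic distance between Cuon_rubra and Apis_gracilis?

The path runs Cuon_rubra → … → MRCA → … → Apis_gracilis; the MRCA is the node subtending (((Cuon_rubra,(Colobus_rubra,(Larix_litoralis,Ursus_domesticus),(Musca_viridis,Salamandra_niger))),(Cavia_robustus,Yersinia_niger)),(((Abies_giganteus,Oncorhynchus_longipes),Capsella_vulgaris),Apis_gracilis)).
Branch lengths along that path: 0.25 + 0.04 + 0.04 + 0.22 + 0.27 = 0.82.

0.82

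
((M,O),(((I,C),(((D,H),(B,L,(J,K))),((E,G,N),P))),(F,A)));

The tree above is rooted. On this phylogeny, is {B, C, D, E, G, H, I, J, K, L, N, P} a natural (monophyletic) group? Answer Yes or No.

Yes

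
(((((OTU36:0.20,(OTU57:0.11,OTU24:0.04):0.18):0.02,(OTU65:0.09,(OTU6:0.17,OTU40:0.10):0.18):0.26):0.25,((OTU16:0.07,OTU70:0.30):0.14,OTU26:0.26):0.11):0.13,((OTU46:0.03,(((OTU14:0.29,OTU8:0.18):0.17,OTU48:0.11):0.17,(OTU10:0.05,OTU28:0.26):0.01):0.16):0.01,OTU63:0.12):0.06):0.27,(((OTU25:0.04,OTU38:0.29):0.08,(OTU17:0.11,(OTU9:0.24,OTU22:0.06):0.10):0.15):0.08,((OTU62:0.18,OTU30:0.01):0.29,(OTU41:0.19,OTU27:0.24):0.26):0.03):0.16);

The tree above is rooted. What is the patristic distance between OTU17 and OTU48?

1.28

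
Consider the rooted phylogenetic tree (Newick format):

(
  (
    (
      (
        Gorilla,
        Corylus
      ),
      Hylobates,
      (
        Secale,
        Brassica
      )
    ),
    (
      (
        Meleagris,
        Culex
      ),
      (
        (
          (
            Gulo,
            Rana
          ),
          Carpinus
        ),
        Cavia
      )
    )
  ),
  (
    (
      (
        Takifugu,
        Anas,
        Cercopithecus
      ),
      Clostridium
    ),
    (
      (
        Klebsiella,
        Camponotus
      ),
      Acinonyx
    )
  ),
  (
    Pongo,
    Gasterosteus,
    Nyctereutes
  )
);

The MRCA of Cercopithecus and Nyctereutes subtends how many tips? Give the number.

21

The MRCA of Cercopithecus and Nyctereutes is the root, so the clade is the entire tree.
That clade contains 21 terminal taxa: Acinonyx, Anas, Brassica, Camponotus, Carpinus, Cavia, Cercopithecus, Clostridium, Corylus, Culex, Gasterosteus, Gorilla, Gulo, Hylobates, Klebsiella, Meleagris, Nyctereutes, Pongo, Rana, Secale, Takifugu.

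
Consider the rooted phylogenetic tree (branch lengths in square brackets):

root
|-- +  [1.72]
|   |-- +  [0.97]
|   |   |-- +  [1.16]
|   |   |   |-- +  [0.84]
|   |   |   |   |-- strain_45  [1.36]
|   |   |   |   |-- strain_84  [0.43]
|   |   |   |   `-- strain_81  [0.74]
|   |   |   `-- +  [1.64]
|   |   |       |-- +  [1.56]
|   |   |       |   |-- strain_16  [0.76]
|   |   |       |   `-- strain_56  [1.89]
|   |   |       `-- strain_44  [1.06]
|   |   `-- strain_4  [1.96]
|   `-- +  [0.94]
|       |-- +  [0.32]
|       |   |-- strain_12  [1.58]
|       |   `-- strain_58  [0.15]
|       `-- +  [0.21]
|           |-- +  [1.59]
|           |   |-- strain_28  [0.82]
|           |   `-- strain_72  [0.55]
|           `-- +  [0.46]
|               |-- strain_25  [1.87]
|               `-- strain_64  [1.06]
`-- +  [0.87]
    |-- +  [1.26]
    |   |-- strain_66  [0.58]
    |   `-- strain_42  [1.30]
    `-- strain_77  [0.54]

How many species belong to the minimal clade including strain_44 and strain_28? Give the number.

13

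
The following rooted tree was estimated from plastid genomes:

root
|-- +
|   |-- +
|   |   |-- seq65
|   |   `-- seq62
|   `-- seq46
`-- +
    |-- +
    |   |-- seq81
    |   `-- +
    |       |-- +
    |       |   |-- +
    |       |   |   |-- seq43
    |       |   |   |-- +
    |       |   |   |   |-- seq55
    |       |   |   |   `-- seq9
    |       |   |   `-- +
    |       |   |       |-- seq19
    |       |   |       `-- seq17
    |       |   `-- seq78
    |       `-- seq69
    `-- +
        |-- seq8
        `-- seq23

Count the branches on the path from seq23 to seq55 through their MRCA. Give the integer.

The MRCA of seq23 and seq55 is the node subtending ((seq81,(((seq43,(seq55,seq9),(seq19,seq17)),seq78),seq69)),(seq8,seq23)).
From seq23 up to that node: 2 branches. From seq55 up to the same node: 6 branches. Total: 2 + 6 = 8.

8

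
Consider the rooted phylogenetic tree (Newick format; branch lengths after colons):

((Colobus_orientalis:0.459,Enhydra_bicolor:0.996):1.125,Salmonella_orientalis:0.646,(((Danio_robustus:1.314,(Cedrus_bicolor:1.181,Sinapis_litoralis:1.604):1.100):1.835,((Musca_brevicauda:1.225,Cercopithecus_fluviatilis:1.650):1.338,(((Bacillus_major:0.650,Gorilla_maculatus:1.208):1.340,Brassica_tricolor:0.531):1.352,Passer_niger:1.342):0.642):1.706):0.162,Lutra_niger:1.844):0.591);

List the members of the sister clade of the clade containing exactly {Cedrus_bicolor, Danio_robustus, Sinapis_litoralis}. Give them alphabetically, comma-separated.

Bacillus_major, Brassica_tricolor, Cercopithecus_fluviatilis, Gorilla_maculatus, Musca_brevicauda, Passer_niger

The clade containing exactly {Cedrus_bicolor, Danio_robustus, Sinapis_litoralis} attaches to the tree at the node subtending ((Danio_robustus,(Cedrus_bicolor,Sinapis_litoralis)),((Musca_brevicauda,Cercopithecus_fluviatilis),(((Bacillus_major,Gorilla_maculatus),Brassica_tricolor),Passer_niger))).
The other lineage descending from that same node — the sister group — is ((Musca_brevicauda,Cercopithecus_fluviatilis),(((Bacillus_major,Gorilla_maculatus),Brassica_tricolor),Passer_niger)); its 6 tips in alphabetical order are the answer.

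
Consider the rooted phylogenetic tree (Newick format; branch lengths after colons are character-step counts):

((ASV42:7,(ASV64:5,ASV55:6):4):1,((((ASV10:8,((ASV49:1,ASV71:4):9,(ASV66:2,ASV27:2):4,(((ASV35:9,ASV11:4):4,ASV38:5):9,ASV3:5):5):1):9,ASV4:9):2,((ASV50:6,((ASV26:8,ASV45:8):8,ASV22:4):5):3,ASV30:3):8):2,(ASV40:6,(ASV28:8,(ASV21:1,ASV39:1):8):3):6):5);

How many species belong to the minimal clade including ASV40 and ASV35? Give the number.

The MRCA of ASV40 and ASV35 is the node subtending ((((ASV10,((ASV49,ASV71),(ASV66,ASV27),(((ASV35,ASV11),ASV38),ASV3))),ASV4),((ASV50,((ASV26,ASV45),ASV22)),ASV30)),(ASV40,(ASV28,(ASV21,ASV39)))).
That clade contains 19 terminal taxa: ASV10, ASV11, ASV21, ASV22, ASV26, ASV27, ASV28, ASV3, ASV30, ASV35, ASV38, ASV39, ASV4, ASV40, ASV45, ASV49, ASV50, ASV66, ASV71.

19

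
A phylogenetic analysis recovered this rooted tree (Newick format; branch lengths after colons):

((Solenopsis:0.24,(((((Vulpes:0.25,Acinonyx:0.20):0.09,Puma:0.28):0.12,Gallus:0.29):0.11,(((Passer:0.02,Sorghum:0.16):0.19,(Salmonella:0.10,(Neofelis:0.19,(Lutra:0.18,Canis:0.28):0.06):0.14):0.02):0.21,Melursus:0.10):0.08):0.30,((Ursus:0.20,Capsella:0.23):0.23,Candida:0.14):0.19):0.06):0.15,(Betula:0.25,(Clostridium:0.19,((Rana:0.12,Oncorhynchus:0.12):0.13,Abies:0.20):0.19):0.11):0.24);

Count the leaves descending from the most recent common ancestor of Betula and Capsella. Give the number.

20

The MRCA of Betula and Capsella is the root, so the clade is the entire tree.
That clade contains 20 terminal taxa: Abies, Acinonyx, Betula, Candida, Canis, Capsella, Clostridium, Gallus, Lutra, Melursus, Neofelis, Oncorhynchus, Passer, Puma, Rana, Salmonella, Solenopsis, Sorghum, Ursus, Vulpes.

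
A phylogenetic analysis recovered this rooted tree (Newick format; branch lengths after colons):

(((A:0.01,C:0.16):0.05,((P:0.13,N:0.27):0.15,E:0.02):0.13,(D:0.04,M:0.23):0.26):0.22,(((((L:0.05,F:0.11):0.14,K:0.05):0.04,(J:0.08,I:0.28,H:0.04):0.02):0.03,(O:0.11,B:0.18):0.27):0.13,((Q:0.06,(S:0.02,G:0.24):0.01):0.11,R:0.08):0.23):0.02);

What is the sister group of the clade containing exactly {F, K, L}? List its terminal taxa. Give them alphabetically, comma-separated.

H, I, J

The clade containing exactly {F, K, L} attaches to the tree at the node subtending (((L,F),K),(J,I,H)).
The other lineage descending from that same node — the sister group — is (J,I,H); its 3 tips in alphabetical order are the answer.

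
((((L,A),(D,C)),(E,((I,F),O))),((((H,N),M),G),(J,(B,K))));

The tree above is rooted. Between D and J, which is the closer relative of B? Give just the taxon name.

The MRCA of B and J subtends (J,(B,K)) (3 taxa).
The MRCA of B and D is the root, subtending the entire tree (15 taxa).
The first is nested inside the second, so B shares a more recent common ancestor with J.

J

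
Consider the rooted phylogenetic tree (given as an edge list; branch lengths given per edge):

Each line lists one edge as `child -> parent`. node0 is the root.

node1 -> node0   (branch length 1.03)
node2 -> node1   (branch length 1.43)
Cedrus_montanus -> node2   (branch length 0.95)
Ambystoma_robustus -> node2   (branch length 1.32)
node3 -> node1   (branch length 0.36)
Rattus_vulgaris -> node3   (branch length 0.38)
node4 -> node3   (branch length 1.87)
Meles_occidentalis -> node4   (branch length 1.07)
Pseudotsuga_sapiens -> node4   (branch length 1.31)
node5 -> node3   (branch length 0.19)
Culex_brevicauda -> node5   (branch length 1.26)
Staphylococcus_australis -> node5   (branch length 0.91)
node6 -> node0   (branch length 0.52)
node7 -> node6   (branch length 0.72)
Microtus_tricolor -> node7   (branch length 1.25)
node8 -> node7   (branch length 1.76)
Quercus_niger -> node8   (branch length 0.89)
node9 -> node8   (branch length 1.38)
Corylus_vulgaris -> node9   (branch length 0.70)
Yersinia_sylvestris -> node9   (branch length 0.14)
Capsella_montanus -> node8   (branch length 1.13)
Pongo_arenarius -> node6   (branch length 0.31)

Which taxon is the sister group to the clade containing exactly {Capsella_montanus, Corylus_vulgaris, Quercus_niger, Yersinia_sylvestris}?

Microtus_tricolor

The clade containing exactly {Capsella_montanus, Corylus_vulgaris, Quercus_niger, Yersinia_sylvestris} attaches to the tree at the node subtending (Microtus_tricolor,(Quercus_niger,(Corylus_vulgaris,Yersinia_sylvestris),Capsella_montanus)).
The other lineage descending from that same node — the sister group — is the single tip Microtus_tricolor.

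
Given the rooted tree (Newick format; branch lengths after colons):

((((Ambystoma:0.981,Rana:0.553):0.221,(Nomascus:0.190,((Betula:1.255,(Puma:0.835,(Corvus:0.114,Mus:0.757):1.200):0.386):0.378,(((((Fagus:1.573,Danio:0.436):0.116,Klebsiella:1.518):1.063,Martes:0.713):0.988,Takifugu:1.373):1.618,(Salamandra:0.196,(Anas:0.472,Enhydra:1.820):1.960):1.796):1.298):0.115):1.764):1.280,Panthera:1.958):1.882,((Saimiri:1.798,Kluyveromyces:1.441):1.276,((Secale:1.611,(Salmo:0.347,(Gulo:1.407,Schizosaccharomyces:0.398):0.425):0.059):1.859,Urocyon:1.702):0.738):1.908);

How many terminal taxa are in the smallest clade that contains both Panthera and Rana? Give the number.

16

The MRCA of Panthera and Rana is the node subtending (((Ambystoma,Rana),(Nomascus,((Betula,(Puma,(Corvus,Mus))),(((((Fagus,Danio),Klebsiella),Martes),Takifugu),(Salamandra,(Anas,Enhydra)))))),Panthera).
That clade contains 16 terminal taxa: Ambystoma, Anas, Betula, Corvus, Danio, Enhydra, Fagus, Klebsiella, Martes, Mus, Nomascus, Panthera, Puma, Rana, Salamandra, Takifugu.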